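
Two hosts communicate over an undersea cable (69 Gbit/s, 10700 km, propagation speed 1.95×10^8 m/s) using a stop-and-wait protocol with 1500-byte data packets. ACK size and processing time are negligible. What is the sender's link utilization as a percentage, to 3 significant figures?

0.000158 %

t_tx = L/R = 12000/69000000000 = 1.73913e-07 s.
t_prop = 10700000/195000000 = 0.0548718 s; RTT = 0.109744 s.
Cycle = t_tx + RTT = 0.109744 s.
Utilization = t_tx / cycle = 1.73913e-07/0.109744 = 0.000158 %.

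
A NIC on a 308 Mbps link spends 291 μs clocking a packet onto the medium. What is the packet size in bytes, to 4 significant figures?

11200 bytes

L = R × t_tx = 308000000 b/s × 0.000291 s = 89628 bits.
In bytes: 89628 / 8 = 11200 bytes.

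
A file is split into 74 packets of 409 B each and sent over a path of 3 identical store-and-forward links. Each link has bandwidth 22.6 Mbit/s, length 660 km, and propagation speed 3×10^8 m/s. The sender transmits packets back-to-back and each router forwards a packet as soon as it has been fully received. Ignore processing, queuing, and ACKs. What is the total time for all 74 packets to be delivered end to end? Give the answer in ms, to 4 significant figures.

17.60 ms

Per-hop transmission t_tx = L/R = 3272/22600000 = 0.144779 ms.
Per-hop propagation t_prop = 660000/300000000 = 2.2 ms.
Pipeline fill: first packet needs 3·t_tx to clear all hops; remaining 73 packets each add one t_tx.
Total = (3+74-1)·t_tx + 3·t_prop = 76·0.144779 + 3·2.2 = 17.60 ms.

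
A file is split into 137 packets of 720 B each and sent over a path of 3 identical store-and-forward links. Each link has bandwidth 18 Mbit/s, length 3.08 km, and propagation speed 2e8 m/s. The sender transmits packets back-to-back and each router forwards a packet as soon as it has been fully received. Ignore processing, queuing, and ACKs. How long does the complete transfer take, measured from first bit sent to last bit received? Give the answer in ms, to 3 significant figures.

Per-hop transmission t_tx = L/R = 5760/18000000 = 0.32 ms.
Per-hop propagation t_prop = 3080/200000000 = 0.0154 ms.
Pipeline fill: first packet needs 3·t_tx to clear all hops; remaining 136 packets each add one t_tx.
Total = (3+137-1)·t_tx + 3·t_prop = 139·0.32 + 3·0.0154 = 44.5 ms.

44.5 ms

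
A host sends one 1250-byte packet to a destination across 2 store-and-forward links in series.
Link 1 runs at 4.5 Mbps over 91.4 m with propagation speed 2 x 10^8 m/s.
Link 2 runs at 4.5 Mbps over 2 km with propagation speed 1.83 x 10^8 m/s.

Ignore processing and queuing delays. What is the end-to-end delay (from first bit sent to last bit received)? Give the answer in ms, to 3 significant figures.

4.46 ms

L = 1250 × 8 = 10000 bits.
Transmission delay per hop = L/R = 10000/4500000 = 2.22222 ms; 2 hops → 4.44444 ms.
Propagation delays (d/s per hop): 0.000457, 0.010929 ms; sum = 0.011386 ms.
End-to-end = 4.46 ms.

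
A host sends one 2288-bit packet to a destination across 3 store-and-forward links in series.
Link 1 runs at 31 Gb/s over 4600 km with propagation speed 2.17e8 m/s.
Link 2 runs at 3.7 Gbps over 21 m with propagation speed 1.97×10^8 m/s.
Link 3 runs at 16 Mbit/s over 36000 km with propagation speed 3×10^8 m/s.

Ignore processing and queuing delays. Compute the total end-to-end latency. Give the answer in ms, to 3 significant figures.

Transmission delays (L/R per hop): 7.38065e-05, 0.000618378, 0.143 ms; sum = 0.143692 ms.
Propagation delays (d/s per hop): 21.1982, 0.000106599, 120 ms; sum = 141.198 ms.
End-to-end = 141 ms.

141 ms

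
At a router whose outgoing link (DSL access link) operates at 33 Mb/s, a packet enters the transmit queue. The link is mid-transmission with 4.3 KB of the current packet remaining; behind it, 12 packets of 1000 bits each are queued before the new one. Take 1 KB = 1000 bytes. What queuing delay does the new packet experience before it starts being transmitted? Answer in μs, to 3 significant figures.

1410 μs

Each queued packet: L/R = 1000/33000000 = 30.303 μs.
12 queued → 363.636 μs.
Plus remaining 34400 bits of current packet: 1042.42 μs.
Queuing delay = 1410 μs.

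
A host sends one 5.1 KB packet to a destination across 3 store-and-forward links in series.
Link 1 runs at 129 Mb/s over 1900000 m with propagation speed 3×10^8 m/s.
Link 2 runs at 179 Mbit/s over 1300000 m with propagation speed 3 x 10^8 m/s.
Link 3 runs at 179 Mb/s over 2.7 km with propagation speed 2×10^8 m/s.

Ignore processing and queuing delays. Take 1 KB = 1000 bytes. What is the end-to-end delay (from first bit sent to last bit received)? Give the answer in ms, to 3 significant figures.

L = 40800 bits.
Transmission delays (L/R per hop): 0.316279, 0.227933, 0.227933 ms; sum = 0.772145 ms.
Propagation delays (d/s per hop): 6.33333, 4.33333, 0.0135 ms; sum = 10.6802 ms.
End-to-end = 11.5 ms.

11.5 ms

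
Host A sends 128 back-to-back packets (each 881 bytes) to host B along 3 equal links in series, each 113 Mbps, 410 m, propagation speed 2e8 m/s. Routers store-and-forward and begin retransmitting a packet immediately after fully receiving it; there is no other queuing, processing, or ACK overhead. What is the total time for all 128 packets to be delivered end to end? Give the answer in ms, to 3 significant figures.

Per-hop transmission t_tx = L/R = 7048/113000000 = 0.0623717 ms.
Per-hop propagation t_prop = 410/200000000 = 0.00205 ms.
Pipeline fill: first packet needs 3·t_tx to clear all hops; remaining 127 packets each add one t_tx.
Total = (3+128-1)·t_tx + 3·t_prop = 130·0.0623717 + 3·0.00205 = 8.11 ms.

8.11 ms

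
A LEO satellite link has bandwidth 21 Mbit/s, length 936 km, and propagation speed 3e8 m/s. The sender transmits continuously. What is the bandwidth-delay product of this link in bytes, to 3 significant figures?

8190 bytes

Propagation delay = 936000 / 300000000 = 0.00312 s.
BDP = R × t_prop = 21000000 × 0.00312 = 65520 bits.
In bytes: 65520/8 = 8190 bytes.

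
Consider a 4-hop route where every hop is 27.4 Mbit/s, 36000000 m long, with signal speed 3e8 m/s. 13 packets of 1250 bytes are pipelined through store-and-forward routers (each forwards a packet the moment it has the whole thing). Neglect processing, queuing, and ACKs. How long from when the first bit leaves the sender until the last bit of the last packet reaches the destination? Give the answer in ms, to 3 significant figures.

Per-hop transmission t_tx = L/R = 10000/27400000 = 0.364964 ms.
Per-hop propagation t_prop = 36000000/300000000 = 120 ms.
Pipeline fill: first packet needs 4·t_tx to clear all hops; remaining 12 packets each add one t_tx.
Total = (4+13-1)·t_tx + 4·t_prop = 16·0.364964 + 4·120 = 486 ms.

486 ms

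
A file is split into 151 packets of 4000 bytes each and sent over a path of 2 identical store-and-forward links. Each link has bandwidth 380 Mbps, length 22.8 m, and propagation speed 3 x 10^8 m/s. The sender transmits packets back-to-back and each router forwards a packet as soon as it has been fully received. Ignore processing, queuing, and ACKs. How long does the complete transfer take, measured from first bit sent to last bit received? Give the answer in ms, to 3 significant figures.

12.8 ms

Per-hop transmission t_tx = L/R = 32000/380000000 = 0.0842105 ms.
Per-hop propagation t_prop = 22.8/300000000 = 7.6e-05 ms.
Pipeline fill: first packet needs 2·t_tx to clear all hops; remaining 150 packets each add one t_tx.
Total = (2+151-1)·t_tx + 2·t_prop = 152·0.0842105 + 2·7.6e-05 = 12.8 ms.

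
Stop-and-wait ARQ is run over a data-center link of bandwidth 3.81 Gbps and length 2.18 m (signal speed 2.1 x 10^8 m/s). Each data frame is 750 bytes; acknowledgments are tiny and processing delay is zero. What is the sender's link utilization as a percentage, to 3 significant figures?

t_tx = L/R = 6000/3810000000 = 1.5748e-06 s.
t_prop = 2.18/210000000 = 1.0381e-08 s; RTT = 2.07619e-08 s.
Cycle = t_tx + RTT = 1.59557e-06 s.
Utilization = t_tx / cycle = 1.5748e-06/1.59557e-06 = 98.7 %.

98.7 %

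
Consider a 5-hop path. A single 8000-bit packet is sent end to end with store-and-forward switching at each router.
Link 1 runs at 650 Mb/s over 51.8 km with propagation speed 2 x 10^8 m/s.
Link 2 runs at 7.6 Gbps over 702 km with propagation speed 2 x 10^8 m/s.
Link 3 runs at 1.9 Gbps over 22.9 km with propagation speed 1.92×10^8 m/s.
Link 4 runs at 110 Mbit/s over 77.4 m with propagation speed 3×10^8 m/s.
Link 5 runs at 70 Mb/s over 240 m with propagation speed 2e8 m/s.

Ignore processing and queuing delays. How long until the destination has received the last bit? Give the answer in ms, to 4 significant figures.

4.094 ms

Transmission delays (L/R per hop): 0.0123077, 0.00105263, 0.00421053, 0.0727273, 0.114286 ms; sum = 0.204584 ms.
Propagation delays (d/s per hop): 0.259, 3.51, 0.119271, 0.000258, 0.0012 ms; sum = 3.88973 ms.
End-to-end = 4.094 ms.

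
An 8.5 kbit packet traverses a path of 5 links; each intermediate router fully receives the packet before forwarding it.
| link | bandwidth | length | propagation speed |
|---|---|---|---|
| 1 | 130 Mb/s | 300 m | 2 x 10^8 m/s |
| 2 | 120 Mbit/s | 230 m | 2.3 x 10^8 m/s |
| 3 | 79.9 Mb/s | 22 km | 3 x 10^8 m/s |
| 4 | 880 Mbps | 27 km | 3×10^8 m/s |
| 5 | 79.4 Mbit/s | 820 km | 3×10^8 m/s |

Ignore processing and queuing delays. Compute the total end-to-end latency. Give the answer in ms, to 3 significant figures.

L = 8500 bits.
Transmission delays (L/R per hop): 0.0653846, 0.0708333, 0.106383, 0.00965909, 0.107053 ms; sum = 0.359313 ms.
Propagation delays (d/s per hop): 0.0015, 0.001, 0.0733333, 0.09, 2.73333 ms; sum = 2.89917 ms.
End-to-end = 3.26 ms.

3.26 ms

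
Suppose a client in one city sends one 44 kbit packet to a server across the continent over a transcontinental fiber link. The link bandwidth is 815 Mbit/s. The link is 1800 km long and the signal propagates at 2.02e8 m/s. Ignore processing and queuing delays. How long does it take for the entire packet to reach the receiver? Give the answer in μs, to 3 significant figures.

L = 44000 bits.
Transmission delay = L/R = 44000 / 815000000 = 53.9877 μs.
Propagation delay = d/s = 1800000 m / 202000000 m/s = 8910.89 μs.
Total = 8960 μs.

8960 μs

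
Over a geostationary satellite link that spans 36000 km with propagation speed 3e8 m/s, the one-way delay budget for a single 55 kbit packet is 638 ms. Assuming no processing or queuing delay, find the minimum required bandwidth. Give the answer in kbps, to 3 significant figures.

Propagation delay = 36000000 / 300000000 = 120 ms.
Transmission budget = 638 − 120 = 518 ms.
R ≥ L / t_tx = 55000 bits / 0.518 s = 106 kbps.

106 kbps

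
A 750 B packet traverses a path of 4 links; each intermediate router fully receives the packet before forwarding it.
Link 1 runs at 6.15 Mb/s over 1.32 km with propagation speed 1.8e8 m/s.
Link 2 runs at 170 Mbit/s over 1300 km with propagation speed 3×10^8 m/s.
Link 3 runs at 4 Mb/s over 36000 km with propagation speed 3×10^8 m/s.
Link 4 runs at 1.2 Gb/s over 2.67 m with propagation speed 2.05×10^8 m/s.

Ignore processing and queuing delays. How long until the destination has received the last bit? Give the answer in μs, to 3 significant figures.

L = 750 × 8 = 6000 bits.
Transmission delays (L/R per hop): 975.61, 35.2941, 1500, 5 μs; sum = 2515.9 μs.
Propagation delays (d/s per hop): 7.33333, 4333.33, 120000, 0.0130244 μs; sum = 124341 μs.
End-to-end = 127000 μs.

127000 μs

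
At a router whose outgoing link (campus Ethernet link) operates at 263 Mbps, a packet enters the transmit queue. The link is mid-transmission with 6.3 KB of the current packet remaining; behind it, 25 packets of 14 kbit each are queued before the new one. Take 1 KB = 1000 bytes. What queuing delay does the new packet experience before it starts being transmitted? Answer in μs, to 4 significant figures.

Each queued packet: L/R = 14000/263000000 = 53.2319 μs.
25 queued → 1330.8 μs.
Plus remaining 50400 bits of current packet: 191.635 μs.
Queuing delay = 1522 μs.

1522 μs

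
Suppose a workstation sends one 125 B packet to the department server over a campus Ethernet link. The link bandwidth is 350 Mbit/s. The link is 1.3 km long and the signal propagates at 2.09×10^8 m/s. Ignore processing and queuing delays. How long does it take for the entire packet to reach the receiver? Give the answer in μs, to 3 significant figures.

L = 125 × 8 = 1000 bits.
Transmission delay = L/R = 1000 / 350000000 = 2.85714 μs.
Propagation delay = d/s = 1300 m / 209000000 m/s = 6.2201 μs.
Total = 9.08 μs.

9.08 μs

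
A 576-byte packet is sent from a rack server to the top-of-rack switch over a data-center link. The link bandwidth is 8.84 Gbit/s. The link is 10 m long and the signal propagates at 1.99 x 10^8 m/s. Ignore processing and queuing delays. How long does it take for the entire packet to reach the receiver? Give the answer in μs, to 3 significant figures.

0.572 μs

L = 576 × 8 = 4608 bits.
Transmission delay = L/R = 4608 / 8840000000 = 0.521267 μs.
Propagation delay = d/s = 10 m / 199000000 m/s = 0.0502513 μs.
Total = 0.572 μs.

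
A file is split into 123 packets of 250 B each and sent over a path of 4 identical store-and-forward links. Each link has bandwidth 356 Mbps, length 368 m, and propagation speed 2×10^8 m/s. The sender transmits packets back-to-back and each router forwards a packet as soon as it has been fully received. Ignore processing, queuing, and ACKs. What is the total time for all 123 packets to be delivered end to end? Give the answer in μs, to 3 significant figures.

Per-hop transmission t_tx = L/R = 2000/356000000 = 5.61798 μs.
Per-hop propagation t_prop = 368/200000000 = 1.84 μs.
Pipeline fill: first packet needs 4·t_tx to clear all hops; remaining 122 packets each add one t_tx.
Total = (4+123-1)·t_tx + 4·t_prop = 126·5.61798 + 4·1.84 = 715 μs.

715 μs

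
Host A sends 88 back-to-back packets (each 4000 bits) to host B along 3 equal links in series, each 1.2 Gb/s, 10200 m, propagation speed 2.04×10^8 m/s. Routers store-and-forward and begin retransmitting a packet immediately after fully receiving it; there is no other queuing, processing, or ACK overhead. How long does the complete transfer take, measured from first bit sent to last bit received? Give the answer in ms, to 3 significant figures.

0.450 ms

Per-hop transmission t_tx = L/R = 4000/1200000000 = 0.00333333 ms.
Per-hop propagation t_prop = 10200/204000000 = 0.05 ms.
Pipeline fill: first packet needs 3·t_tx to clear all hops; remaining 87 packets each add one t_tx.
Total = (3+88-1)·t_tx + 3·t_prop = 90·0.00333333 + 3·0.05 = 0.450 ms.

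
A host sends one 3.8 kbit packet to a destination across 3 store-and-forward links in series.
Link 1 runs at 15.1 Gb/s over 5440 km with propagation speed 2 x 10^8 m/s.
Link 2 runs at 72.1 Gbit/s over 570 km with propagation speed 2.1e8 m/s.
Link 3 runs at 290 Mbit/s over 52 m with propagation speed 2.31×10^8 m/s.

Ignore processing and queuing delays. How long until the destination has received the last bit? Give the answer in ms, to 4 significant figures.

29.93 ms

L = 3800 bits.
Transmission delays (L/R per hop): 0.000251656, 5.27046e-05, 0.0131034 ms; sum = 0.0134078 ms.
Propagation delays (d/s per hop): 27.2, 2.71429, 0.000225108 ms; sum = 29.9145 ms.
End-to-end = 29.93 ms.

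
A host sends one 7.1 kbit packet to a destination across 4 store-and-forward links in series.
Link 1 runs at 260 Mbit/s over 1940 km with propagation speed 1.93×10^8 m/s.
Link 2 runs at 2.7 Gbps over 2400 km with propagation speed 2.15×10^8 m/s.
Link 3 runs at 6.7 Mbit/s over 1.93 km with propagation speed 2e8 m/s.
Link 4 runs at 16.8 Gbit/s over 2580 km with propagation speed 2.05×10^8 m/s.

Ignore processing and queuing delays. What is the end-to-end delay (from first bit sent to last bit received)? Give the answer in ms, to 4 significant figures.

34.90 ms

L = 7100 bits.
Transmission delays (L/R per hop): 0.0273077, 0.00262963, 1.0597, 0.000422619 ms; sum = 1.09006 ms.
Propagation delays (d/s per hop): 10.0518, 11.1628, 0.00965, 12.5854 ms; sum = 33.8096 ms.
End-to-end = 34.90 ms.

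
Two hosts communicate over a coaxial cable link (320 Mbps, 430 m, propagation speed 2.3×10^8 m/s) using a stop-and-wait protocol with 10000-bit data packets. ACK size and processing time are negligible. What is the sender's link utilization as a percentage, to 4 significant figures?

t_tx = L/R = 10000/320000000 = 3.125e-05 s.
t_prop = 430/2.3e+08 = 1.86957e-06 s; RTT = 3.73913e-06 s.
Cycle = t_tx + RTT = 3.49891e-05 s.
Utilization = t_tx / cycle = 3.125e-05/3.49891e-05 = 89.31 %.

89.31 %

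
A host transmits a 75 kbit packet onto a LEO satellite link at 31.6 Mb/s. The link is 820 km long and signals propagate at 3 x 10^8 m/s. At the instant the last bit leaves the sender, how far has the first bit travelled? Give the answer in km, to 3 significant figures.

712 km

t_tx = L/R = 75000/31600000 = 0.00237342 s.
Distance = s × t_tx = 300000000 × 0.00237342 = 712 km.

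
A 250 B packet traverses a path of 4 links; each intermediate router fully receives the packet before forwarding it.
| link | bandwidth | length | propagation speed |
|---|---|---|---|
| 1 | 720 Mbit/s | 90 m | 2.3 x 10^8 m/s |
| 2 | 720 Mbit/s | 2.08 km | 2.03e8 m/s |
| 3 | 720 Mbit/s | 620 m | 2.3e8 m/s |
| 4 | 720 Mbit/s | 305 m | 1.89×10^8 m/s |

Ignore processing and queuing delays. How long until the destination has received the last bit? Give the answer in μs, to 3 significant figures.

26.1 μs

L = 250 × 8 = 2000 bits.
Transmission delay per hop = L/R = 2000/720000000 = 2.77778 μs; 4 hops → 11.1111 μs.
Propagation delays (d/s per hop): 0.391304, 10.2463, 2.69565, 1.61376 μs; sum = 14.947 μs.
End-to-end = 26.1 μs.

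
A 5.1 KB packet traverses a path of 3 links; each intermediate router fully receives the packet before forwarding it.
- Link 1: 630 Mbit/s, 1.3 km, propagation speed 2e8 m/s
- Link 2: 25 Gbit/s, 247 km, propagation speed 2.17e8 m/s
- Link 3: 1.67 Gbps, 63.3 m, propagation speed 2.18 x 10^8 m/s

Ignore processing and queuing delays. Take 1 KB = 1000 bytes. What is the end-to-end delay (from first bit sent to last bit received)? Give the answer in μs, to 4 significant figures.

L = 40800 bits.
Transmission delays (L/R per hop): 64.7619, 1.632, 24.4311 μs; sum = 90.825 μs.
Propagation delays (d/s per hop): 6.5, 1138.25, 0.290367 μs; sum = 1145.04 μs.
End-to-end = 1236 μs.

1236 μs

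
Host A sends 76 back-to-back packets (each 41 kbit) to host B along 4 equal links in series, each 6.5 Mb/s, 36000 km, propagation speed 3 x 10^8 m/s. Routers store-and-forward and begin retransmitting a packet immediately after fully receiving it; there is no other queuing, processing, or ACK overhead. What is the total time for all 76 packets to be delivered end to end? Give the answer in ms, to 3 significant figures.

978 ms

Per-hop transmission t_tx = L/R = 41000/6500000 = 6.30769 ms.
Per-hop propagation t_prop = 36000000/300000000 = 120 ms.
Pipeline fill: first packet needs 4·t_tx to clear all hops; remaining 75 packets each add one t_tx.
Total = (4+76-1)·t_tx + 4·t_prop = 79·6.30769 + 4·120 = 978 ms.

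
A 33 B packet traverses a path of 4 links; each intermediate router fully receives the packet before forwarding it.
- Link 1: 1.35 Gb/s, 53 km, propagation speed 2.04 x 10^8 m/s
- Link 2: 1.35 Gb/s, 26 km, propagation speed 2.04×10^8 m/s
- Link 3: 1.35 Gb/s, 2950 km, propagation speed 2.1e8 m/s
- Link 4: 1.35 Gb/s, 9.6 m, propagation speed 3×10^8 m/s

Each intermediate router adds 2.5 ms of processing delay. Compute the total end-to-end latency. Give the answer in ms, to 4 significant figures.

L = 33 × 8 = 264 bits.
Transmission delay per hop = L/R = 264/1350000000 = 0.000195556 ms; 4 hops → 0.000782222 ms.
Propagation delays (d/s per hop): 0.259804, 0.127451, 14.0476, 3.2e-05 ms; sum = 14.4349 ms.
Processing at 3 router(s): 3 × 2.5 ms = 7.5 ms.
End-to-end = 21.94 ms.

21.94 ms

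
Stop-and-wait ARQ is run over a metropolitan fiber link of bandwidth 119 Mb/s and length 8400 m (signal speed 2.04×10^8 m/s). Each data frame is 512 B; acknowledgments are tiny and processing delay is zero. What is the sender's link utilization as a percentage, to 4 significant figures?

29.48 %

t_tx = L/R = 4096/119000000 = 3.44202e-05 s.
t_prop = 8400/204000000 = 4.11765e-05 s; RTT = 8.23529e-05 s.
Cycle = t_tx + RTT = 0.000116773 s.
Utilization = t_tx / cycle = 3.44202e-05/0.000116773 = 29.48 %.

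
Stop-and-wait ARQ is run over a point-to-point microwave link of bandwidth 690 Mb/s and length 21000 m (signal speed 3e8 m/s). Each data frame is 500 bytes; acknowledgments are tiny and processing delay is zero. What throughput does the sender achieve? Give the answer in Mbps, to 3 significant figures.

t_tx = L/R = 4000/690000000 = 5.7971e-06 s.
t_prop = 21000/300000000 = 7e-05 s; RTT = 0.00014 s.
Cycle = t_tx + RTT = 0.000145797 s.
Throughput = L / cycle = 4000 / 0.000145797 = 27.4 Mbps.

27.4 Mbps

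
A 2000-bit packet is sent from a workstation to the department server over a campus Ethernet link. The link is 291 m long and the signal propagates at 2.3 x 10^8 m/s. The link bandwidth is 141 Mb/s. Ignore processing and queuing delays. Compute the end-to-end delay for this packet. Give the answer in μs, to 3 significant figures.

Transmission delay = L/R = 2000 / 141000000 = 14.1844 μs.
Propagation delay = d/s = 291 m / 2.3e+08 m/s = 1.26522 μs.
Total = 15.4 μs.

15.4 μs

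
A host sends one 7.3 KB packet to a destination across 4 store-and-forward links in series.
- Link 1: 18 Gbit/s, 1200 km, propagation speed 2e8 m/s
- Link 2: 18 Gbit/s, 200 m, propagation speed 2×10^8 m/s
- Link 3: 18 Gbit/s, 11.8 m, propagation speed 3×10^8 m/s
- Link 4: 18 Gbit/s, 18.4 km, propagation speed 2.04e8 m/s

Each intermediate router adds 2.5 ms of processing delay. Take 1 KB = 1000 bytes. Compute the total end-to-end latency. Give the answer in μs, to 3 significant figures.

L = 58400 bits.
Transmission delay per hop = L/R = 58400/18000000000 = 3.24444 μs; 4 hops → 12.9778 μs.
Propagation delays (d/s per hop): 6000, 1, 0.0393333, 90.1961 μs; sum = 6091.24 μs.
Processing at 3 router(s): 3 × 2.5 ms = 7500 μs.
End-to-end = 13600 μs.

13600 μs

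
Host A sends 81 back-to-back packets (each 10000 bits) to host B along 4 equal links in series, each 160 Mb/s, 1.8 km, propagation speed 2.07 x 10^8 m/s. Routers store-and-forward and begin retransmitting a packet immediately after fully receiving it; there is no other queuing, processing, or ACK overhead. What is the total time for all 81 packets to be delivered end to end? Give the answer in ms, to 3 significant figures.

Per-hop transmission t_tx = L/R = 10000/160000000 = 0.0625 ms.
Per-hop propagation t_prop = 1800/2.07e+08 = 0.00869565 ms.
Pipeline fill: first packet needs 4·t_tx to clear all hops; remaining 80 packets each add one t_tx.
Total = (4+81-1)·t_tx + 4·t_prop = 84·0.0625 + 4·0.00869565 = 5.28 ms.

5.28 ms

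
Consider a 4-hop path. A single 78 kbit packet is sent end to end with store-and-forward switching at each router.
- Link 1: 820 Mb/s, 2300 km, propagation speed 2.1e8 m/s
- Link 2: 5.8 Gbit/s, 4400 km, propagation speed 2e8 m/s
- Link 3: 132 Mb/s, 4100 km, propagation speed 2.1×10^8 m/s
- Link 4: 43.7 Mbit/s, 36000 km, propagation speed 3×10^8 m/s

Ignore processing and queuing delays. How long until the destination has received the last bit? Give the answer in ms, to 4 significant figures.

175.0 ms

L = 78000 bits.
Transmission delays (L/R per hop): 0.095122, 0.0134483, 0.590909, 1.7849 ms; sum = 2.48438 ms.
Propagation delays (d/s per hop): 10.9524, 22, 19.5238, 120 ms; sum = 172.476 ms.
End-to-end = 175.0 ms.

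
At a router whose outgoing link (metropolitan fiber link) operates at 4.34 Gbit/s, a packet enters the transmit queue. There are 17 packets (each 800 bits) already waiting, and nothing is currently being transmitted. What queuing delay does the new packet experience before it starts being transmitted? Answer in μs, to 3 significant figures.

Each queued packet: L/R = 800/4340000000 = 0.184332 μs.
17 queued → 3.13364 μs.
Queuing delay = 3.13 μs.

3.13 μs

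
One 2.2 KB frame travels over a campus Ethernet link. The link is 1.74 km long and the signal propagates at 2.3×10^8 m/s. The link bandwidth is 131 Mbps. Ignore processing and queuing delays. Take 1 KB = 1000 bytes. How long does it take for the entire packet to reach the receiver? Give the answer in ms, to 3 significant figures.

L = 17600 bits.
Transmission delay = L/R = 17600 / 131000000 = 0.134351 ms.
Propagation delay = d/s = 1740 m / 2.3e+08 m/s = 0.00756522 ms.
Total = 0.142 ms.

0.142 ms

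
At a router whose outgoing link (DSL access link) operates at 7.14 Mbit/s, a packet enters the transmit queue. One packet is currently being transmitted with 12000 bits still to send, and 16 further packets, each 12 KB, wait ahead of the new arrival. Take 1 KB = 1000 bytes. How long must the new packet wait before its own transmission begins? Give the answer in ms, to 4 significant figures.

216.8 ms

Each queued packet: L/R = 96000/7140000 = 13.4454 ms.
16 queued → 215.126 ms.
Plus remaining 12000 bits of current packet: 1.68067 ms.
Queuing delay = 216.8 ms.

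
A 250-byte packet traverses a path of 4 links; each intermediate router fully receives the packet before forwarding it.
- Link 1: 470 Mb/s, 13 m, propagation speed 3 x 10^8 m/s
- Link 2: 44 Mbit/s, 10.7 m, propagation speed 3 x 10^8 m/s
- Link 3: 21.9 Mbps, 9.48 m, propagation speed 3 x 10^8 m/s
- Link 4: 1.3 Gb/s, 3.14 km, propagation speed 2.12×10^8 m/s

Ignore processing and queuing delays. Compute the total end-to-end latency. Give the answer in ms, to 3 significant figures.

L = 250 × 8 = 2000 bits.
Transmission delays (L/R per hop): 0.00425532, 0.0454545, 0.0913242, 0.00153846 ms; sum = 0.142573 ms.
Propagation delays (d/s per hop): 4.33333e-05, 3.56667e-05, 3.16e-05, 0.0148113 ms; sum = 0.0149219 ms.
End-to-end = 0.157 ms.

0.157 ms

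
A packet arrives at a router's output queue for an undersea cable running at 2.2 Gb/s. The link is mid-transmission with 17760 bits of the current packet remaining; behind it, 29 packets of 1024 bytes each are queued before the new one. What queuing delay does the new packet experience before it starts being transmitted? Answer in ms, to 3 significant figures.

Each queued packet: L/R = 8192/2200000000 = 0.00372364 ms.
29 queued → 0.107985 ms.
Plus remaining 17760 bits of current packet: 0.00807273 ms.
Queuing delay = 0.116 ms.

0.116 ms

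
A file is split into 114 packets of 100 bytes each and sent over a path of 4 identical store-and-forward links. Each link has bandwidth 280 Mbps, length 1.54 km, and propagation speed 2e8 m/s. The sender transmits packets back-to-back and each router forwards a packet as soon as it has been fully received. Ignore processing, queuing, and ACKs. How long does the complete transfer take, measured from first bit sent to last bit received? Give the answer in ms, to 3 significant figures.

Per-hop transmission t_tx = L/R = 800/280000000 = 0.00285714 ms.
Per-hop propagation t_prop = 1540/200000000 = 0.0077 ms.
Pipeline fill: first packet needs 4·t_tx to clear all hops; remaining 113 packets each add one t_tx.
Total = (4+114-1)·t_tx + 4·t_prop = 117·0.00285714 + 4·0.0077 = 0.365 ms.

0.365 ms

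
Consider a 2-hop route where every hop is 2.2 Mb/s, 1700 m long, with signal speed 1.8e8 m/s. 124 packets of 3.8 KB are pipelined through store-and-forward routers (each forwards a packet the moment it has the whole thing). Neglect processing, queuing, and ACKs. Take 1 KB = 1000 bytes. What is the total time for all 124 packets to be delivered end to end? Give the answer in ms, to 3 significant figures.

Per-hop transmission t_tx = L/R = 30400/2200000 = 13.8182 ms.
Per-hop propagation t_prop = 1700/180000000 = 0.00944444 ms.
Pipeline fill: first packet needs 2·t_tx to clear all hops; remaining 123 packets each add one t_tx.
Total = (2+124-1)·t_tx + 2·t_prop = 125·13.8182 + 2·0.00944444 = 1730 ms.

1730 ms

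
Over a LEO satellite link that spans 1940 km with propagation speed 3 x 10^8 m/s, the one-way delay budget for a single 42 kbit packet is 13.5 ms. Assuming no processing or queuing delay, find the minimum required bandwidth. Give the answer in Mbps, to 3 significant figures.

Propagation delay = 1940000 / 300000000 = 6.46667 ms.
Transmission budget = 13.5 − 6.46667 = 7.03333 ms.
R ≥ L / t_tx = 42000 bits / 0.00703333 s = 5.97 Mbps.

5.97 Mbps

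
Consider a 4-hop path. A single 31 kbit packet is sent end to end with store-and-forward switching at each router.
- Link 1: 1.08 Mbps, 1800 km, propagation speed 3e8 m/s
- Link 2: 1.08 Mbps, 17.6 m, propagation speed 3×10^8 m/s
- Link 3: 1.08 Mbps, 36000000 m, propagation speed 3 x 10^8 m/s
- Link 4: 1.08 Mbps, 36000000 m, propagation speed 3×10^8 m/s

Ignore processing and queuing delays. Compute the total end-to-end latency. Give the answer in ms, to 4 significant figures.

360.8 ms

L = 31000 bits.
Transmission delay per hop = L/R = 31000/1080000 = 28.7037 ms; 4 hops → 114.815 ms.
Propagation delays (d/s per hop): 6, 5.86667e-05, 120, 120 ms; sum = 246 ms.
End-to-end = 360.8 ms.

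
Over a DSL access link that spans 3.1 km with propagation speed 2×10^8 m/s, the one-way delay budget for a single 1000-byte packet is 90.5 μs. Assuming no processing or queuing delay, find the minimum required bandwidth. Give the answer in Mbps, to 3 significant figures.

L = 8000 bits.
Propagation delay = 3100 / 200000000 = 15.5 μs.
Transmission budget = 90.5 − 15.5 = 75 μs.
R ≥ L / t_tx = 8000 bits / 7.5e-05 s = 107 Mbps.

107 Mbps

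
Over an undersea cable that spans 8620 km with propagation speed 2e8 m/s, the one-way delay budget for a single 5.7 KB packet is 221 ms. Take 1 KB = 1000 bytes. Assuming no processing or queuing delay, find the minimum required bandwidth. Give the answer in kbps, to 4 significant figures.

L = 45600 bits.
Propagation delay = 8620000 / 200000000 = 43.1 ms.
Transmission budget = 221 − 43.1 = 177.9 ms.
R ≥ L / t_tx = 45600 bits / 0.1779 s = 256.3 kbps.

256.3 kbps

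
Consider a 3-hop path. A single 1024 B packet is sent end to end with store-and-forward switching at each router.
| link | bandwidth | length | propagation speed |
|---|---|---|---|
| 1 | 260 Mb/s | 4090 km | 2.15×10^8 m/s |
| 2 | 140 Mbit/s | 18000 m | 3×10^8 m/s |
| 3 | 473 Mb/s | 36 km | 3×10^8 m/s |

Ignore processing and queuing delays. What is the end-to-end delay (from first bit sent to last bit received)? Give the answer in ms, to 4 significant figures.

19.31 ms

L = 1024 × 8 = 8192 bits.
Transmission delays (L/R per hop): 0.0315077, 0.0585143, 0.0173192 ms; sum = 0.107341 ms.
Propagation delays (d/s per hop): 19.0233, 0.06, 0.12 ms; sum = 19.2033 ms.
End-to-end = 19.31 ms.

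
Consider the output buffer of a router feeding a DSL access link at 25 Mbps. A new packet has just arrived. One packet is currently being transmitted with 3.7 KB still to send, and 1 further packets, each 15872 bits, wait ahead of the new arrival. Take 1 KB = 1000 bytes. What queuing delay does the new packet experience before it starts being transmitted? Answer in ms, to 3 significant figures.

Each queued packet: L/R = 15872/25000000 = 0.63488 ms.
1 queued → 0.63488 ms.
Plus remaining 29600 bits of current packet: 1.184 ms.
Queuing delay = 1.82 ms.

1.82 ms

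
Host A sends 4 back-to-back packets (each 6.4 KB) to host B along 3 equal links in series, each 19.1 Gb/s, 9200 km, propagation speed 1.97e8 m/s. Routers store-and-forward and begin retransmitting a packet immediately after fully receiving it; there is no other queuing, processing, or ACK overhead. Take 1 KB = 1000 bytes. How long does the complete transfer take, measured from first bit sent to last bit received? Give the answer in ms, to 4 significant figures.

Per-hop transmission t_tx = L/R = 51200/19100000000 = 0.00268063 ms.
Per-hop propagation t_prop = 9200000/197000000 = 46.7005 ms.
Pipeline fill: first packet needs 3·t_tx to clear all hops; remaining 3 packets each add one t_tx.
Total = (3+4-1)·t_tx + 3·t_prop = 6·0.00268063 + 3·46.7005 = 140.1 ms.

140.1 ms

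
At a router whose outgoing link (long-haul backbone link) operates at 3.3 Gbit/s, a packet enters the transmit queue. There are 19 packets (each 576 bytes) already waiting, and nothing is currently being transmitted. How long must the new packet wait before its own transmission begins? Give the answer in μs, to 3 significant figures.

26.5 μs

Each queued packet: L/R = 4608/3300000000 = 1.39636 μs.
19 queued → 26.5309 μs.
Queuing delay = 26.5 μs.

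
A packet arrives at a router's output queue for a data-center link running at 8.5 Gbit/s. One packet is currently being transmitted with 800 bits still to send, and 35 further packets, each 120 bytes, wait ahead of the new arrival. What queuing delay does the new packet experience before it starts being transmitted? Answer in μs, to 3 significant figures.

Each queued packet: L/R = 960/8500000000 = 0.112941 μs.
35 queued → 3.95294 μs.
Plus remaining 800 bits of current packet: 0.0941176 μs.
Queuing delay = 4.05 μs.

4.05 μs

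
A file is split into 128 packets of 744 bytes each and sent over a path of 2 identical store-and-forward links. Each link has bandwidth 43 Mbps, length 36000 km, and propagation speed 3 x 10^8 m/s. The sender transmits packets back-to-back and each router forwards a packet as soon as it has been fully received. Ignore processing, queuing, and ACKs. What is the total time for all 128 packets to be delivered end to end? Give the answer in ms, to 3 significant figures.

Per-hop transmission t_tx = L/R = 5952/43000000 = 0.138419 ms.
Per-hop propagation t_prop = 36000000/300000000 = 120 ms.
Pipeline fill: first packet needs 2·t_tx to clear all hops; remaining 127 packets each add one t_tx.
Total = (2+128-1)·t_tx + 2·t_prop = 129·0.138419 + 2·120 = 258 ms.

258 ms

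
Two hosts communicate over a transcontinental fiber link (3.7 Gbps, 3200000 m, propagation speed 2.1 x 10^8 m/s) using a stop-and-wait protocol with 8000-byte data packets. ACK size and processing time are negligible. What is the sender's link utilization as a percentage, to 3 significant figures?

t_tx = L/R = 64000/3700000000 = 1.72973e-05 s.
t_prop = 3200000/210000000 = 0.0152381 s; RTT = 0.0304762 s.
Cycle = t_tx + RTT = 0.0304935 s.
Utilization = t_tx / cycle = 1.72973e-05/0.0304935 = 0.0567 %.

0.0567 %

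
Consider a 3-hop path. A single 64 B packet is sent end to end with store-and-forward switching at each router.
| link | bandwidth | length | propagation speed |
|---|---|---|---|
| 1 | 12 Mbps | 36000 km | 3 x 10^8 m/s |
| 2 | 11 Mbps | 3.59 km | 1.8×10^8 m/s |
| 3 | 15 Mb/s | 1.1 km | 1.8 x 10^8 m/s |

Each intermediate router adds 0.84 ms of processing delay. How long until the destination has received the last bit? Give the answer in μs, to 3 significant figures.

122000 μs

L = 64 × 8 = 512 bits.
Transmission delays (L/R per hop): 42.6667, 46.5455, 34.1333 μs; sum = 123.345 μs.
Propagation delays (d/s per hop): 120000, 19.9444, 6.11111 μs; sum = 120026 μs.
Processing at 2 router(s): 2 × 0.84 ms = 1680 μs.
End-to-end = 122000 μs.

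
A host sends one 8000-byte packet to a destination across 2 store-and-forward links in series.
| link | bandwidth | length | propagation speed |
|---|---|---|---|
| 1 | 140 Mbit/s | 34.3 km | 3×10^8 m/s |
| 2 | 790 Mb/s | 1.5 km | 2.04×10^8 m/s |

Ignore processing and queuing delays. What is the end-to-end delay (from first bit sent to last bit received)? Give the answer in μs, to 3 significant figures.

L = 8000 × 8 = 64000 bits.
Transmission delays (L/R per hop): 457.143, 81.0127 μs; sum = 538.156 μs.
Propagation delays (d/s per hop): 114.333, 7.35294 μs; sum = 121.686 μs.
End-to-end = 660 μs.

660 μs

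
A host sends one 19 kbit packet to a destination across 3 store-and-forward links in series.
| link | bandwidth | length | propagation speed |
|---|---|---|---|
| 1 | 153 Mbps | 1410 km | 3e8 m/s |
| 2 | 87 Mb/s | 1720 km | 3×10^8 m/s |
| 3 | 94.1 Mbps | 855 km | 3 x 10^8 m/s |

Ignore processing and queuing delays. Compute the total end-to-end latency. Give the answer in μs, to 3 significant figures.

13800 μs

L = 19000 bits.
Transmission delays (L/R per hop): 124.183, 218.391, 201.913 μs; sum = 544.487 μs.
Propagation delays (d/s per hop): 4700, 5733.33, 2850 μs; sum = 13283.3 μs.
End-to-end = 13800 μs.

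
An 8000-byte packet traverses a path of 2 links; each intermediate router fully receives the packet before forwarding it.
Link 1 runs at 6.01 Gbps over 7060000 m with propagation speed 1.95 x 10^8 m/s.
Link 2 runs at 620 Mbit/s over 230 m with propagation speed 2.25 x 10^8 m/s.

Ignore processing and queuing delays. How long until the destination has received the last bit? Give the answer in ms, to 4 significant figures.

36.32 ms

L = 8000 × 8 = 64000 bits.
Transmission delays (L/R per hop): 0.0106489, 0.103226 ms; sum = 0.113875 ms.
Propagation delays (d/s per hop): 36.2051, 0.00102222 ms; sum = 36.2062 ms.
End-to-end = 36.32 ms.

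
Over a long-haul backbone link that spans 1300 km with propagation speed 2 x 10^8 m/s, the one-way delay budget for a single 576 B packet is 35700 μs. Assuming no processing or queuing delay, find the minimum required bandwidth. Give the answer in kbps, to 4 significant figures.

L = 4608 bits.
Propagation delay = 1300000 / 200000000 = 6500 μs.
Transmission budget = 35700 − 6500 = 29200 μs.
R ≥ L / t_tx = 4608 bits / 0.0292 s = 157.8 kbps.

157.8 kbps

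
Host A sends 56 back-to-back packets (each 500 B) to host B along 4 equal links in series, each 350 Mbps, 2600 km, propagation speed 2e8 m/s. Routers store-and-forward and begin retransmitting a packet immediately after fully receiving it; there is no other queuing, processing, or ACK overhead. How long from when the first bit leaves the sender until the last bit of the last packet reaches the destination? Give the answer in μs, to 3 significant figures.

Per-hop transmission t_tx = L/R = 4000/350000000 = 11.4286 μs.
Per-hop propagation t_prop = 2600000/200000000 = 13000 μs.
Pipeline fill: first packet needs 4·t_tx to clear all hops; remaining 55 packets each add one t_tx.
Total = (4+56-1)·t_tx + 4·t_prop = 59·11.4286 + 4·13000 = 52700 μs.

52700 μs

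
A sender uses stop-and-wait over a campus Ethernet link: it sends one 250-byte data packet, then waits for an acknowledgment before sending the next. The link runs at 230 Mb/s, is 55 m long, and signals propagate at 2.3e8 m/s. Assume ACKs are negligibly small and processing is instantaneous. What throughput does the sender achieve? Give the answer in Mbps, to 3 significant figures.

t_tx = L/R = 2000/230000000 = 8.69565e-06 s.
t_prop = 55/2.3e+08 = 2.3913e-07 s; RTT = 4.78261e-07 s.
Cycle = t_tx + RTT = 9.17391e-06 s.
Throughput = L / cycle = 2000 / 9.17391e-06 = 218 Mbps.

218 Mbps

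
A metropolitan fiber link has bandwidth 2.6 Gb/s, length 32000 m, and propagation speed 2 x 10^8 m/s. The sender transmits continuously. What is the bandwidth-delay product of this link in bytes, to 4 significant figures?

52000 bytes

Propagation delay = 32000 / 200000000 = 0.00016 s.
BDP = R × t_prop = 2600000000 × 0.00016 = 416000 bits.
In bytes: 416000/8 = 52000 bytes.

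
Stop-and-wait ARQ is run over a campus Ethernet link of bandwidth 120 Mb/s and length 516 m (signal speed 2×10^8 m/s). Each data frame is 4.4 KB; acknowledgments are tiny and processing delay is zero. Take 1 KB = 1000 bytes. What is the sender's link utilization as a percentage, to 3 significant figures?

98.3 %

t_tx = L/R = 35200/120000000 = 0.000293333 s.
t_prop = 516/200000000 = 2.58e-06 s; RTT = 5.16e-06 s.
Cycle = t_tx + RTT = 0.000298493 s.
Utilization = t_tx / cycle = 0.000293333/0.000298493 = 98.3 %.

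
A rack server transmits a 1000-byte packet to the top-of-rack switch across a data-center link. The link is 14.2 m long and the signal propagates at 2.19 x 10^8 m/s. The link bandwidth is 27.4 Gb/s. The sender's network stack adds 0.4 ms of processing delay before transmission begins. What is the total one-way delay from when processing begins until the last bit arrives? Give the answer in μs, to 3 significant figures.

400 μs

L = 1000 × 8 = 8000 bits.
Transmission delay = L/R = 8000 / 27400000000 = 0.291971 μs.
Propagation delay = d/s = 14.2 m / 219000000 m/s = 0.0648402 μs.
Plus processing delay 0.4 ms = 400 μs.
Total = 400 μs.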